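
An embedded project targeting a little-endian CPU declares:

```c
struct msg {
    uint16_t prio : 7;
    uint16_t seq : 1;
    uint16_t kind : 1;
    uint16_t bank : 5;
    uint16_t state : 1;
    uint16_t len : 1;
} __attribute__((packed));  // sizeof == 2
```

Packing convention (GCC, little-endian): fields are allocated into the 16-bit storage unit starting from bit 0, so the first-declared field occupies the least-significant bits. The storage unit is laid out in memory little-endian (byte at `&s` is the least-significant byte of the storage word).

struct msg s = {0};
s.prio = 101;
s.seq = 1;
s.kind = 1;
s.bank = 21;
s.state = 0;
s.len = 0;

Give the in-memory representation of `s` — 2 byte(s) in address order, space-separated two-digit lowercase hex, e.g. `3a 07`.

prio (7b) val=101 bits=0x65 at bit 0: 0x0065
seq (1b) val=1 bits=0x1 at bit 7: 0x00e5
kind (1b) val=1 bits=0x1 at bit 8: 0x01e5
bank (5b) val=21 bits=0x15 at bit 9: 0x2be5
state (1b) val=0 bits=0x0 at bit 14: 0x2be5
len (1b) val=0 bits=0x0 at bit 15: 0x2be5
word = 0x2be5 → little-endian bytes:
  [0]=0xe5  [1]=0x2b

e5 2b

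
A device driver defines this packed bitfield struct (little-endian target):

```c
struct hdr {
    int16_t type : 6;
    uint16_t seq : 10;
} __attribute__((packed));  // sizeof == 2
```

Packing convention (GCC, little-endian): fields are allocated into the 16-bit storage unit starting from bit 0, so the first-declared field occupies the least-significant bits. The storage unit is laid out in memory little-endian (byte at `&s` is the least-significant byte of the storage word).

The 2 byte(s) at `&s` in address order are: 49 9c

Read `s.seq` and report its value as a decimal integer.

[0]=0x49 [1]=0x9c (little-endian) → word 0x9c49
type:6 @ bit 0 → (0x9c49>>0)&0x3f = 0x9
seq:10 @ bit 6 → (0x9c49>>6)&0x3ff = 0x271  ←

625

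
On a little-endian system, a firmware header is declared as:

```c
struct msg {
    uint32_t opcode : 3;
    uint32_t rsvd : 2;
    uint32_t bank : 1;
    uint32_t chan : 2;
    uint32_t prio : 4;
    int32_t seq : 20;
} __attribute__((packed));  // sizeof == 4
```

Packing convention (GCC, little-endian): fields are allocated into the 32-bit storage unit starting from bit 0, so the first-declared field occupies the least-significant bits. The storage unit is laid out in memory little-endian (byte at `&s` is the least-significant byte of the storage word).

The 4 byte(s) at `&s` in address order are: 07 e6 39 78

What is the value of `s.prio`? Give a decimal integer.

6

[0]=0x07 [1]=0xe6 [2]=0x39 [3]=0x78 (little-endian) → word 0x7839e607
opcode [0+:3] = (word>>0) & 0x7 = 7
rsvd [3+:2] = (word>>3) & 0x3 = 0
bank [5+:1] = (word>>5) & 0x1 = 0
chan [6+:2] = (word>>6) & 0x3 = 0
prio [8+:4] = (word>>8) & 0xf = 6  ←
seq [12+:20] = (word>>12) & 0xfffff = 492446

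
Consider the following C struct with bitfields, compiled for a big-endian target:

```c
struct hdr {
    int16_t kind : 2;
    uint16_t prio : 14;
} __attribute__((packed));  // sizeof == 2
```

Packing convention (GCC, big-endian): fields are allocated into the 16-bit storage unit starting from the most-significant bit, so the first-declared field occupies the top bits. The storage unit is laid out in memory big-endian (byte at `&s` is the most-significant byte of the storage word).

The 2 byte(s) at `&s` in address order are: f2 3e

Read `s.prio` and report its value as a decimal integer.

[0]=0xf2 [1]=0x3e (big-endian) → word 0xf23e
kind [14+:2] = (word>>14) & 0x3 = 3
prio [0+:14] = (word>>0) & 0x3fff = 12862  ←

12862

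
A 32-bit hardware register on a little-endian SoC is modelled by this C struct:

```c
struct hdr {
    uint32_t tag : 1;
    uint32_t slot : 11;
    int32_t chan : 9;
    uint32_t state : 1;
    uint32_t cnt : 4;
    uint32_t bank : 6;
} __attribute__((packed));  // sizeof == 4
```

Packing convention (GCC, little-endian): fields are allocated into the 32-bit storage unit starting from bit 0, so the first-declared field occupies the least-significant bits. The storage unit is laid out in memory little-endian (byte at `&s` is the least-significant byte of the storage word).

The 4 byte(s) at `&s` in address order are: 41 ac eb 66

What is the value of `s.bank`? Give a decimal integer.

25

[0]=0x41 [1]=0xac [2]=0xeb [3]=0x66 (little-endian) → word 0x66ebac41
tag [0+:1] = (word>>0) & 0x1 = 1
slot [1+:11] = (word>>1) & 0x7ff = 1568
chan [12+:9] = (word>>12) & 0x1ff = 186
state [21+:1] = (word>>21) & 0x1 = 1
cnt [22+:4] = (word>>22) & 0xf = 11
bank [26+:6] = (word>>26) & 0x3f = 25  ←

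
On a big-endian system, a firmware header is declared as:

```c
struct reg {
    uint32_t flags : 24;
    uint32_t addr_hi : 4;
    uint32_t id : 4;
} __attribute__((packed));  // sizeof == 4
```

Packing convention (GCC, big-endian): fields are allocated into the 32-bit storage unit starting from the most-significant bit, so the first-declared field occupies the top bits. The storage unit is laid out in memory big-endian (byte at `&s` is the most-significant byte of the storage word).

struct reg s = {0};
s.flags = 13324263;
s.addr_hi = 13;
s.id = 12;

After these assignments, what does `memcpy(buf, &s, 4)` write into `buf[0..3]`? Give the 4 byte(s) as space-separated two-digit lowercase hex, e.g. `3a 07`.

flags (24b) val=13324263 bits=0xcb4fe7 at bit 8: 0xcb4fe700
addr_hi (4b) val=13 bits=0xd at bit 4: 0xcb4fe7d0
id (4b) val=12 bits=0xc at bit 0: 0xcb4fe7dc
word = 0xcb4fe7dc → big-endian bytes:
  [0]=0xcb  [1]=0x4f  [2]=0xe7  [3]=0xdc

cb 4f e7 dc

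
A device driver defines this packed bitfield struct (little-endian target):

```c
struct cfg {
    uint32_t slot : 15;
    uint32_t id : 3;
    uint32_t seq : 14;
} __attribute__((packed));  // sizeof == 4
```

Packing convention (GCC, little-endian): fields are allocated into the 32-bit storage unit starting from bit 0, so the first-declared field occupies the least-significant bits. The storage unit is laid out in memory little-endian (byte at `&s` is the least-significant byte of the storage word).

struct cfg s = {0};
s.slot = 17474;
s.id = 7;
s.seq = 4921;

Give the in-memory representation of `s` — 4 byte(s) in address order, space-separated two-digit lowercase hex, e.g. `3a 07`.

slot:15 = 17474 → 0x4442 << 0 → word 0x00004442
id:3 = 7 → 0x7 << 15 → word 0x0003c442
seq:14 = 4921 → 0x1339 << 18 → word 0x4ce7c442
word = 0x4ce7c442 → little-endian bytes:
  [0]=0x42  [1]=0xc4  [2]=0xe7  [3]=0x4c

42 c4 e7 4c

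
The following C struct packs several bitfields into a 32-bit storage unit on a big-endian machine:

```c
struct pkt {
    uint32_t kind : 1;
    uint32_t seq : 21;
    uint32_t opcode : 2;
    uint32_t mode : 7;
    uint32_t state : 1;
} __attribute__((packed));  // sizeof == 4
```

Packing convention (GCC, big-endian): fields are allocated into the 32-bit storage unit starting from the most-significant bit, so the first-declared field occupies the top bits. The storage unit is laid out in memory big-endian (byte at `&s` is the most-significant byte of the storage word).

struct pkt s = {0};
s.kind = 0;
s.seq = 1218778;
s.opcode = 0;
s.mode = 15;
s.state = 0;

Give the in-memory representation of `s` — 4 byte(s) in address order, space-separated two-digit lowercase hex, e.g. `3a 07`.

4a 63 68 1e

kind (1b) val=0 bits=0x0 at bit 31: 0x00000000
seq (21b) val=1218778 bits=0x1298da at bit 10: 0x4a636800
opcode (2b) val=0 bits=0x0 at bit 8: 0x4a636800
mode (7b) val=15 bits=0xf at bit 1: 0x4a63681e
state (1b) val=0 bits=0x0 at bit 0: 0x4a63681e
word = 0x4a63681e → big-endian bytes:
  [0]=0x4a  [1]=0x63  [2]=0x68  [3]=0x1e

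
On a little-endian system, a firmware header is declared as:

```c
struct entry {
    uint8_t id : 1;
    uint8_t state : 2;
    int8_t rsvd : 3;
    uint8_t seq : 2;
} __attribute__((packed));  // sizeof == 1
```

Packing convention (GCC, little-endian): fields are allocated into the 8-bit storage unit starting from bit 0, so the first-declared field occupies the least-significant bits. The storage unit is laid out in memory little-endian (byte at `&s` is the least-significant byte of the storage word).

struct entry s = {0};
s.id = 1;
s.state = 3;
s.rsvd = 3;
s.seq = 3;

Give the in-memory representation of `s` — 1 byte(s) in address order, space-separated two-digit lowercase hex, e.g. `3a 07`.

id (1b) val=1 bits=0x1 at bit 0: 0x01
state (2b) val=3 bits=0x3 at bit 1: 0x07
rsvd (3b) val=3 bits=0x3 at bit 3: 0x1f
seq (2b) val=3 bits=0x3 at bit 6: 0xdf
word = 0xdf → little-endian bytes:
  [0]=0xdf

df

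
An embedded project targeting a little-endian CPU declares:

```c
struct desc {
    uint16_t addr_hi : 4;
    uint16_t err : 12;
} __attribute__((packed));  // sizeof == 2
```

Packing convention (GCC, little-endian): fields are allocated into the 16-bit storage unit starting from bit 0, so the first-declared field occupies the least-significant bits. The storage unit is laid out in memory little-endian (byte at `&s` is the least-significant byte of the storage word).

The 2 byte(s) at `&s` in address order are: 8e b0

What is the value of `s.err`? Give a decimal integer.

2824

[0]=0x8e [1]=0xb0 (little-endian) → word 0xb08e
addr_hi:4 @ bit 0 → (0xb08e>>0)&0xf = 0xe
err:12 @ bit 4 → (0xb08e>>4)&0xfff = 0xb08  ←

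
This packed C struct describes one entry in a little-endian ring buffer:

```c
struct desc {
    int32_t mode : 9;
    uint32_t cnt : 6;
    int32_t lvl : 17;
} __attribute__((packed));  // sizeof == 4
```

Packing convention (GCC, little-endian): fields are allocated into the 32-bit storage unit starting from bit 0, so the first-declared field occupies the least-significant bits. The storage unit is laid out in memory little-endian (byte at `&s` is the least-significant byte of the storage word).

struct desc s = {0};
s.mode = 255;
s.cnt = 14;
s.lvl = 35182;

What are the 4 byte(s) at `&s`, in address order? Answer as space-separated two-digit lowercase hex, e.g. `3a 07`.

ff 1c b7 44

mode (9b) val=255 bits=0xff at bit 0: 0x000000ff
cnt (6b) val=14 bits=0xe at bit 9: 0x00001cff
lvl (17b) val=35182 bits=0x896e at bit 15: 0x44b71cff
word = 0x44b71cff → little-endian bytes:
  [0]=0xff  [1]=0x1c  [2]=0xb7  [3]=0x44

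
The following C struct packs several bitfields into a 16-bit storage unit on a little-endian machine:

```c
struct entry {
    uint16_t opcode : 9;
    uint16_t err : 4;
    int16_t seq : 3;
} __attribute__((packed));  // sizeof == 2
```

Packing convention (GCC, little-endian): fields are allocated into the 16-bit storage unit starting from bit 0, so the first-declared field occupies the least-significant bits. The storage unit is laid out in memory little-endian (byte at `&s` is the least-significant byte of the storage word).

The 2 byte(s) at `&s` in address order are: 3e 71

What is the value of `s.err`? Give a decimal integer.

[0]=0x3e [1]=0x71 (little-endian) → word 0x713e
opcode:9 @ bit 0 → (0x713e>>0)&0x1ff = 0x13e
err:4 @ bit 9 → (0x713e>>9)&0xf = 0x8  ←
seq:3 @ bit 13 → (0x713e>>13)&0x7 = 0x3

8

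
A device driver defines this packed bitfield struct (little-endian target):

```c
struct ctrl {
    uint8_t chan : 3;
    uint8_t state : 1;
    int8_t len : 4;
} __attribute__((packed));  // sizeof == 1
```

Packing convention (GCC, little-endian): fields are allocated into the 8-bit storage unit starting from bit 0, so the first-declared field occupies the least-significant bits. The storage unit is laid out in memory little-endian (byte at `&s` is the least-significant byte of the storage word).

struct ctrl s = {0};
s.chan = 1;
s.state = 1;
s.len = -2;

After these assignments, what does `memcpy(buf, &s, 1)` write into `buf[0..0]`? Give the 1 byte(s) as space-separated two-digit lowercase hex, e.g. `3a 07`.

chan:3 = 1 → 0x1 << 0 → word 0x01
state:1 = 1 → 0x1 << 3 → word 0x09
len:4 = -2 → 0xe << 4 → word 0xe9
word = 0xe9 → little-endian bytes:
  [0]=0xe9

e9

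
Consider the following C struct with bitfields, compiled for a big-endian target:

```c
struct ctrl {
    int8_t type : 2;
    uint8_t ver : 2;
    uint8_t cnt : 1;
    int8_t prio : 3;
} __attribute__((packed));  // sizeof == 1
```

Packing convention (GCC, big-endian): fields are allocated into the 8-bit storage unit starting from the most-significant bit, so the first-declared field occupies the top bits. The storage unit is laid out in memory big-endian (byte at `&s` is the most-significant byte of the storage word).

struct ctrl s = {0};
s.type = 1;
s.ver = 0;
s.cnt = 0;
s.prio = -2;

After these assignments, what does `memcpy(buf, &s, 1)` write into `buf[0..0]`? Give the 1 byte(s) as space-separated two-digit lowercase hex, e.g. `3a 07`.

46

[6+:2] type=1 & 0x3 = 0x1; word=0x40
[4+:2] ver=0 & 0x3 = 0x0; word=0x40
[3+:1] cnt=0 & 0x1 = 0x0; word=0x40
[0+:3] prio=-2 & 0x7 = 0x6; word=0x46
word = 0x46 → big-endian bytes:
  [0]=0x46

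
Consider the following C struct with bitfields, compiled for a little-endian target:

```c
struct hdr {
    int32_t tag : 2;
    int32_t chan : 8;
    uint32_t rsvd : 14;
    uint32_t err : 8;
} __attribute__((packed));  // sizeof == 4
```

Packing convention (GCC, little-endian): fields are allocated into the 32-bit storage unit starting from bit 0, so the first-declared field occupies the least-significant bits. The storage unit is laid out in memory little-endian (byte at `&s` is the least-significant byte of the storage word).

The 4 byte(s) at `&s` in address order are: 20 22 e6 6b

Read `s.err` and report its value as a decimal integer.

107

[0]=0x20 [1]=0x22 [2]=0xe6 [3]=0x6b (little-endian) → word 0x6be62220
tag:2 @ bit 0 → (0x6be62220>>0)&0x3 = 0x0
chan:8 @ bit 2 → (0x6be62220>>2)&0xff = 0x88
rsvd:14 @ bit 10 → (0x6be62220>>10)&0x3fff = 0x3988
err:8 @ bit 24 → (0x6be62220>>24)&0xff = 0x6b  ←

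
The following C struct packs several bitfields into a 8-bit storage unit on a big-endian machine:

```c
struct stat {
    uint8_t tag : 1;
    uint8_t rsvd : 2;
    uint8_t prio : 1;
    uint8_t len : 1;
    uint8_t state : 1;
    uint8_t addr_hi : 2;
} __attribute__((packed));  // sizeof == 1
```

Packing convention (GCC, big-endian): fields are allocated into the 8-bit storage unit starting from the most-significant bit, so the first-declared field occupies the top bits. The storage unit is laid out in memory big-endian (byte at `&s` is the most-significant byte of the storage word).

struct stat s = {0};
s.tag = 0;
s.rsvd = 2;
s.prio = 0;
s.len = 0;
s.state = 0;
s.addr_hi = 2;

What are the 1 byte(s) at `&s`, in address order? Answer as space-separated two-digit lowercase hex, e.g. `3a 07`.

42

[7+:1] tag=0 & 0x1 = 0x0; word=0x00
[5+:2] rsvd=2 & 0x3 = 0x2; word=0x40
[4+:1] prio=0 & 0x1 = 0x0; word=0x40
[3+:1] len=0 & 0x1 = 0x0; word=0x40
[2+:1] state=0 & 0x1 = 0x0; word=0x40
[0+:2] addr_hi=2 & 0x3 = 0x2; word=0x42
word = 0x42 → big-endian bytes:
  [0]=0x42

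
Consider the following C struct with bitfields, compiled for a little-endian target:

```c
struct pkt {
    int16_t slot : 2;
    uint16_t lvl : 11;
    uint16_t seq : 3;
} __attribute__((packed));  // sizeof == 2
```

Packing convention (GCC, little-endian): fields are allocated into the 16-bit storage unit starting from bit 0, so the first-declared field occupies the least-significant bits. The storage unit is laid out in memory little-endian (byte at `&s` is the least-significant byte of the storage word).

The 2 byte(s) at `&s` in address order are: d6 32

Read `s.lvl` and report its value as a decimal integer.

[0]=0xd6 [1]=0x32 (little-endian) → word 0x32d6
slot [0+:2] = (word>>0) & 0x3 = 2
lvl [2+:11] = (word>>2) & 0x7ff = 1205  ←
seq [13+:3] = (word>>13) & 0x7 = 1

1205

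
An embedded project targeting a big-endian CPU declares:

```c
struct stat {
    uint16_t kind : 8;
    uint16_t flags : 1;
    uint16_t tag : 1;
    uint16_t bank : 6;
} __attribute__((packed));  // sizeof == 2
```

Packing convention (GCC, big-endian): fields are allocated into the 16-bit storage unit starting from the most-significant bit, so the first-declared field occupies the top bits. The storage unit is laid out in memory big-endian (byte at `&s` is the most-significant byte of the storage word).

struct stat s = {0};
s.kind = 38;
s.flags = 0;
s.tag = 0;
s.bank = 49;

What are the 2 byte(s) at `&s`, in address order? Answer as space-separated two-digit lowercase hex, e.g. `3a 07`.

[8+:8] kind=38 & 0xff = 0x26; word=0x2600
[7+:1] flags=0 & 0x1 = 0x0; word=0x2600
[6+:1] tag=0 & 0x1 = 0x0; word=0x2600
[0+:6] bank=49 & 0x3f = 0x31; word=0x2631
word = 0x2631 → big-endian bytes:
  [0]=0x26  [1]=0x31

26 31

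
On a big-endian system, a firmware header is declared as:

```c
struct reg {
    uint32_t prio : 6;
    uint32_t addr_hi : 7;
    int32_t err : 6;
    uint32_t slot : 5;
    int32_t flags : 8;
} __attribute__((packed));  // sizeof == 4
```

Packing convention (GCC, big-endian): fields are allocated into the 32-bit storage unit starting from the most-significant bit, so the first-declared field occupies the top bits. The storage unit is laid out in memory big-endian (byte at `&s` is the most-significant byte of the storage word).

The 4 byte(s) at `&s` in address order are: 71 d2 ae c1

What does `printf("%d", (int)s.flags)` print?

-63

[0]=0x71 [1]=0xd2 [2]=0xae [3]=0xc1 (big-endian) → word 0x71d2aec1
prio [26+:6] = (word>>26) & 0x3f = 28
addr_hi [19+:7] = (word>>19) & 0x7f = 58
err [13+:6] = (word>>13) & 0x3f = 21
slot [8+:5] = (word>>8) & 0x1f = 14
flags [0+:8] = (word>>0) & 0xff = 193  ←
flags signed 8b, MSB=1: 193 - 256 = -63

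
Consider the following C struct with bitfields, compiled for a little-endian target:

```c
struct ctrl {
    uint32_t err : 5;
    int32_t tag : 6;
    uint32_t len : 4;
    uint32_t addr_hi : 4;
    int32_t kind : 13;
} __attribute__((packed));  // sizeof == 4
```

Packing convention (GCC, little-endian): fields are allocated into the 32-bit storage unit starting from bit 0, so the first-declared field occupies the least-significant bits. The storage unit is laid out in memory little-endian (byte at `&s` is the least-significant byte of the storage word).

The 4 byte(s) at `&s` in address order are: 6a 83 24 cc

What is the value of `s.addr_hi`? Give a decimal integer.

[0]=0x6a [1]=0x83 [2]=0x24 [3]=0xcc (little-endian) → word 0xcc24836a
err:5 @ bit 0 → (0xcc24836a>>0)&0x1f = 0xa
tag:6 @ bit 5 → (0xcc24836a>>5)&0x3f = 0x1b
len:4 @ bit 11 → (0xcc24836a>>11)&0xf = 0x0
addr_hi:4 @ bit 15 → (0xcc24836a>>15)&0xf = 0x9  ←
kind:13 @ bit 19 → (0xcc24836a>>19)&0x1fff = 0x1984

9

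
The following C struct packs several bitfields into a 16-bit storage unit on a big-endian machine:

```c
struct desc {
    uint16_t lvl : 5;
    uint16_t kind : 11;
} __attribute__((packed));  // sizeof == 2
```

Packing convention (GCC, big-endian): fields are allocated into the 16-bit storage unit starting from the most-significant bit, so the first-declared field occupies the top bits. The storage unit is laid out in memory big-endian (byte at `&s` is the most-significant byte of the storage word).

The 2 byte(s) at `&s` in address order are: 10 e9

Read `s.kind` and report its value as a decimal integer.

[0]=0x10 [1]=0xe9 (big-endian) → word 0x10e9
lvl:5 @ bit 11 → (0x10e9>>11)&0x1f = 0x2
kind:11 @ bit 0 → (0x10e9>>0)&0x7ff = 0xe9  ←

233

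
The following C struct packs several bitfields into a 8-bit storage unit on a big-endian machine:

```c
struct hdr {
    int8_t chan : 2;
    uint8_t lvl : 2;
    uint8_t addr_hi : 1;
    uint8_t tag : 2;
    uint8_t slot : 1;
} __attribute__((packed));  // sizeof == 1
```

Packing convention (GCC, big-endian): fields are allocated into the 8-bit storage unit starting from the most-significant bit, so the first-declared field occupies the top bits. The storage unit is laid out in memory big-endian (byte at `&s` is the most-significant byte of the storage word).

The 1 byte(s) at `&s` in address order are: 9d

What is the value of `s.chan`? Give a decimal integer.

[0]=0x9d (big-endian) → word 0x9d
chan:2 @ bit 6 → (0x9d>>6)&0x3 = 0x2  ←
lvl:2 @ bit 4 → (0x9d>>4)&0x3 = 0x1
addr_hi:1 @ bit 3 → (0x9d>>3)&0x1 = 0x1
tag:2 @ bit 1 → (0x9d>>1)&0x3 = 0x2
slot:1 @ bit 0 → (0x9d>>0)&0x1 = 0x1
chan signed 2b, MSB=1: 2 - 4 = -2

-2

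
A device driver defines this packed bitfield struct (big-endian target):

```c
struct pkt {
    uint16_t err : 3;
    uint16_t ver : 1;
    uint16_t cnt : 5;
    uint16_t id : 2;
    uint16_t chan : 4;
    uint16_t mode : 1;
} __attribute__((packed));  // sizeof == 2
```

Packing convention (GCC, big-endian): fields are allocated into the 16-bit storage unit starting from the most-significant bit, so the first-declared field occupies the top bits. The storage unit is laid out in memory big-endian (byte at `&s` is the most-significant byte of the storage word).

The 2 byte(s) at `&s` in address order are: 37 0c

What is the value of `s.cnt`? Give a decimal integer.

14

[0]=0x37 [1]=0x0c (big-endian) → word 0x370c
err [13+:3] = (word>>13) & 0x7 = 1
ver [12+:1] = (word>>12) & 0x1 = 1
cnt [7+:5] = (word>>7) & 0x1f = 14  ←
id [5+:2] = (word>>5) & 0x3 = 0
chan [1+:4] = (word>>1) & 0xf = 6
mode [0+:1] = (word>>0) & 0x1 = 0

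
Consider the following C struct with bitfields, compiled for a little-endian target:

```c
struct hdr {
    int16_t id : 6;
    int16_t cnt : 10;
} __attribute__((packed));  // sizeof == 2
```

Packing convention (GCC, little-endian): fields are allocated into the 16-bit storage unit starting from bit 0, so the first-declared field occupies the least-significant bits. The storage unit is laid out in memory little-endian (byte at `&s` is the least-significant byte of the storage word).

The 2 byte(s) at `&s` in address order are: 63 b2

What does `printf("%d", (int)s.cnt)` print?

[0]=0x63 [1]=0xb2 (little-endian) → word 0xb263
id:6 @ bit 0 → (0xb263>>0)&0x3f = 0x23
cnt:10 @ bit 6 → (0xb263>>6)&0x3ff = 0x2c9  ←
cnt signed 10b, MSB=1: 713 - 1024 = -311

-311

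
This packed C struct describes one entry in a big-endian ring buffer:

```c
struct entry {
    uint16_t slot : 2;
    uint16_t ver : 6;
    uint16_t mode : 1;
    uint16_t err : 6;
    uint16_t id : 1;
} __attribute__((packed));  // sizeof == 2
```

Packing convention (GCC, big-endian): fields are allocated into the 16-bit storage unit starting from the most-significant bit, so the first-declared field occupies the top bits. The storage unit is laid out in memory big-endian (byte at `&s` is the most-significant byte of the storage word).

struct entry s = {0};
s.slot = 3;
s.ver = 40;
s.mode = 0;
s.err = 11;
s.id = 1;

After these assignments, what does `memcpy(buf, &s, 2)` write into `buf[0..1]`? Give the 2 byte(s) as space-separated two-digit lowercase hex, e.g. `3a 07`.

slot:2 = 3 → 0x3 << 14 → word 0xc000
ver:6 = 40 → 0x28 << 8 → word 0xe800
mode:1 = 0 → 0x0 << 7 → word 0xe800
err:6 = 11 → 0xb << 1 → word 0xe816
id:1 = 1 → 0x1 << 0 → word 0xe817
word = 0xe817 → big-endian bytes:
  [0]=0xe8  [1]=0x17

e8 17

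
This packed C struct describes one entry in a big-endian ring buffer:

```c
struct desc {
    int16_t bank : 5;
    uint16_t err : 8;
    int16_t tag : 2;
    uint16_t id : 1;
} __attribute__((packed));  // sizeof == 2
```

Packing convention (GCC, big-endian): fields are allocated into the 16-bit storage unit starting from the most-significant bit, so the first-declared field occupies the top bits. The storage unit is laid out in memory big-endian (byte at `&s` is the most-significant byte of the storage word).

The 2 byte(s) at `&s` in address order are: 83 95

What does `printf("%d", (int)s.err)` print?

[0]=0x83 [1]=0x95 (big-endian) → word 0x8395
bank [11+:5] = (word>>11) & 0x1f = 16
err [3+:8] = (word>>3) & 0xff = 114  ←
tag [1+:2] = (word>>1) & 0x3 = 2
id [0+:1] = (word>>0) & 0x1 = 1

114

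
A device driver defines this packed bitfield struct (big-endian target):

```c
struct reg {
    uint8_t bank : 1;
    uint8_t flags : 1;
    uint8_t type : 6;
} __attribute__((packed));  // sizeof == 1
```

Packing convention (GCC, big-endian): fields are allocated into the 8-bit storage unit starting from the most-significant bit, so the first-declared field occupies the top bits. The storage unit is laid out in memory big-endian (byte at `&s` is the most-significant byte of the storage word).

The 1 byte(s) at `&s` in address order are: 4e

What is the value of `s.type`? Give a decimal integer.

[0]=0x4e (big-endian) → word 0x4e
bank:1 @ bit 7 → (0x4e>>7)&0x1 = 0x0
flags:1 @ bit 6 → (0x4e>>6)&0x1 = 0x1
type:6 @ bit 0 → (0x4e>>0)&0x3f = 0xe  ←

14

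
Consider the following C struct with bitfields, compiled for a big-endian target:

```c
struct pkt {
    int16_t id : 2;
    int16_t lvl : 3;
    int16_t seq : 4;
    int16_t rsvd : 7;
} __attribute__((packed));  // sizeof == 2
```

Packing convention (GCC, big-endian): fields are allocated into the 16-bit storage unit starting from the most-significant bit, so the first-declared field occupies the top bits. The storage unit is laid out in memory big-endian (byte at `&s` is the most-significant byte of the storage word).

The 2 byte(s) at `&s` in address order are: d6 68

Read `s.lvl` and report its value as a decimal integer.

2

[0]=0xd6 [1]=0x68 (big-endian) → word 0xd668
id:2 @ bit 14 → (0xd668>>14)&0x3 = 0x3
lvl:3 @ bit 11 → (0xd668>>11)&0x7 = 0x2  ←
seq:4 @ bit 7 → (0xd668>>7)&0xf = 0xc
rsvd:7 @ bit 0 → (0xd668>>0)&0x7f = 0x68
lvl signed 3b, MSB=0: value = 2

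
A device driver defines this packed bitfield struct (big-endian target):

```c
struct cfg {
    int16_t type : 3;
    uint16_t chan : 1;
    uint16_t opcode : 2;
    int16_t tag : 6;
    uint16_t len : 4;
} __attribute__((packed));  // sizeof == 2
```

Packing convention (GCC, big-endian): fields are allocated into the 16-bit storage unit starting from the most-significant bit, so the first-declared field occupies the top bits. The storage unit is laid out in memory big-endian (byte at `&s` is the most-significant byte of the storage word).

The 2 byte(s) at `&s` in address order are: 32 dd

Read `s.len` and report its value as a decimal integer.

[0]=0x32 [1]=0xdd (big-endian) → word 0x32dd
type:3 @ bit 13 → (0x32dd>>13)&0x7 = 0x1
chan:1 @ bit 12 → (0x32dd>>12)&0x1 = 0x1
opcode:2 @ bit 10 → (0x32dd>>10)&0x3 = 0x0
tag:6 @ bit 4 → (0x32dd>>4)&0x3f = 0x2d
len:4 @ bit 0 → (0x32dd>>0)&0xf = 0xd  ←

13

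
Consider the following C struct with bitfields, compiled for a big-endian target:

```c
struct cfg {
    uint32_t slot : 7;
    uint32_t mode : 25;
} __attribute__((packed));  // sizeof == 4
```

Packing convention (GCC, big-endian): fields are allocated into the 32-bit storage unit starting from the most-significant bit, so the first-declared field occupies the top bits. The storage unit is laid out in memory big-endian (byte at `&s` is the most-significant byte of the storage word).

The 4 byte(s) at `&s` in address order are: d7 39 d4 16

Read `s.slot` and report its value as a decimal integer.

[0]=0xd7 [1]=0x39 [2]=0xd4 [3]=0x16 (big-endian) → word 0xd739d416
slot [25+:7] = (word>>25) & 0x7f = 107  ←
mode [0+:25] = (word>>0) & 0x1ffffff = 20567062

107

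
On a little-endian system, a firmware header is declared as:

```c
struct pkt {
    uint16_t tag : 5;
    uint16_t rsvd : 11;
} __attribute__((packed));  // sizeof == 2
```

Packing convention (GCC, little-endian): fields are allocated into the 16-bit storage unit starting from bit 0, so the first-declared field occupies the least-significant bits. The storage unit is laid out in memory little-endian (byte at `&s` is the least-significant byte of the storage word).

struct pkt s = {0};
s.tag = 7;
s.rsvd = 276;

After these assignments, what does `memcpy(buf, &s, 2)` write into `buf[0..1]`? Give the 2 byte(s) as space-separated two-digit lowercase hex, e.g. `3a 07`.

87 22

tag (5b) val=7 bits=0x7 at bit 0: 0x0007
rsvd (11b) val=276 bits=0x114 at bit 5: 0x2287
word = 0x2287 → little-endian bytes:
  [0]=0x87  [1]=0x22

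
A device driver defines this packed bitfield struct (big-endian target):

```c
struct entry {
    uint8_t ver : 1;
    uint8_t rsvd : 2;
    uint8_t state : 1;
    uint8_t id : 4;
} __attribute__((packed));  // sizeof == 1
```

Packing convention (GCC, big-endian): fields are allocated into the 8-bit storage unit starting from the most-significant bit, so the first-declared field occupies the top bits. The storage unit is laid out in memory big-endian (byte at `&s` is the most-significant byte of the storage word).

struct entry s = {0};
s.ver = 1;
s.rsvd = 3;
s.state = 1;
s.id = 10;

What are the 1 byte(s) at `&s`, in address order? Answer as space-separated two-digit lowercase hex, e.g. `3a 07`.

[7+:1] ver=1 & 0x1 = 0x1; word=0x80
[5+:2] rsvd=3 & 0x3 = 0x3; word=0xe0
[4+:1] state=1 & 0x1 = 0x1; word=0xf0
[0+:4] id=10 & 0xf = 0xa; word=0xfa
word = 0xfa → big-endian bytes:
  [0]=0xfa

fa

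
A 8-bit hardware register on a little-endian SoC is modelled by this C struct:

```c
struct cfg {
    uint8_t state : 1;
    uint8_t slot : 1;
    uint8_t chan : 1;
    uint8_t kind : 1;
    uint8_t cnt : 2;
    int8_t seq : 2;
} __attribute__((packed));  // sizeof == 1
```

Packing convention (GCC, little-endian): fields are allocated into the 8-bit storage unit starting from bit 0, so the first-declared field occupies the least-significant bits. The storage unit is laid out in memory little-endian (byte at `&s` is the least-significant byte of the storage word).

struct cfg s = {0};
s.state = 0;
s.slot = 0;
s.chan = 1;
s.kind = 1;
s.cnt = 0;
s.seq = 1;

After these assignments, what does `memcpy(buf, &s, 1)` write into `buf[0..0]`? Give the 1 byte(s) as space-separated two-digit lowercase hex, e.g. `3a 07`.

4c

[0+:1] state=0 & 0x1 = 0x0; word=0x00
[1+:1] slot=0 & 0x1 = 0x0; word=0x00
[2+:1] chan=1 & 0x1 = 0x1; word=0x04
[3+:1] kind=1 & 0x1 = 0x1; word=0x0c
[4+:2] cnt=0 & 0x3 = 0x0; word=0x0c
[6+:2] seq=1 & 0x3 = 0x1; word=0x4c
word = 0x4c → little-endian bytes:
  [0]=0x4c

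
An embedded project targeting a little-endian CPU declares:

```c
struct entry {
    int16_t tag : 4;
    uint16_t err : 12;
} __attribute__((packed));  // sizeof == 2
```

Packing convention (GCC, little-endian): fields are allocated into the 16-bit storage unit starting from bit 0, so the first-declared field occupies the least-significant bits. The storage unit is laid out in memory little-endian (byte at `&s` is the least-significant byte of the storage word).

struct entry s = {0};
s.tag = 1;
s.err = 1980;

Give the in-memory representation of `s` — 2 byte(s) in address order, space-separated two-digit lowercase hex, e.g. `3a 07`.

c1 7b

tag (4b) val=1 bits=0x1 at bit 0: 0x0001
err (12b) val=1980 bits=0x7bc at bit 4: 0x7bc1
word = 0x7bc1 → little-endian bytes:
  [0]=0xc1  [1]=0x7b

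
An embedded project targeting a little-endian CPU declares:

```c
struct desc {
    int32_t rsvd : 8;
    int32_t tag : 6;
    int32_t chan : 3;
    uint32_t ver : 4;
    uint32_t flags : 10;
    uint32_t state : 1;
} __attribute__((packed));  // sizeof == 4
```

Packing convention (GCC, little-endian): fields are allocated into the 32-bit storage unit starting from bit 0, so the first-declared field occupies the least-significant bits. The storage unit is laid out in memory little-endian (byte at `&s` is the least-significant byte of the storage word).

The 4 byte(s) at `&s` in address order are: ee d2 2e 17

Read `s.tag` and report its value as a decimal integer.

18

[0]=0xee [1]=0xd2 [2]=0x2e [3]=0x17 (little-endian) → word 0x172ed2ee
rsvd:8 @ bit 0 → (0x172ed2ee>>0)&0xff = 0xee
tag:6 @ bit 8 → (0x172ed2ee>>8)&0x3f = 0x12  ←
chan:3 @ bit 14 → (0x172ed2ee>>14)&0x7 = 0x3
ver:4 @ bit 17 → (0x172ed2ee>>17)&0xf = 0x7
flags:10 @ bit 21 → (0x172ed2ee>>21)&0x3ff = 0xb9
state:1 @ bit 31 → (0x172ed2ee>>31)&0x1 = 0x0
tag signed 6b, MSB=0: value = 18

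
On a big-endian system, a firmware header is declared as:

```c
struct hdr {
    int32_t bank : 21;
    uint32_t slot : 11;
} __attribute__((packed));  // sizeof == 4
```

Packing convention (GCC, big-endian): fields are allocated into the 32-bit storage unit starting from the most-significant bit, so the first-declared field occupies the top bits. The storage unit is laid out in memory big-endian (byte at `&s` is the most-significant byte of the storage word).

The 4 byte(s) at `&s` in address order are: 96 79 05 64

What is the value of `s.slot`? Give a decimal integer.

1380

[0]=0x96 [1]=0x79 [2]=0x05 [3]=0x64 (big-endian) → word 0x96790564
bank:21 @ bit 11 → (0x96790564>>11)&0x1fffff = 0x12cf20
slot:11 @ bit 0 → (0x96790564>>0)&0x7ff = 0x564  ←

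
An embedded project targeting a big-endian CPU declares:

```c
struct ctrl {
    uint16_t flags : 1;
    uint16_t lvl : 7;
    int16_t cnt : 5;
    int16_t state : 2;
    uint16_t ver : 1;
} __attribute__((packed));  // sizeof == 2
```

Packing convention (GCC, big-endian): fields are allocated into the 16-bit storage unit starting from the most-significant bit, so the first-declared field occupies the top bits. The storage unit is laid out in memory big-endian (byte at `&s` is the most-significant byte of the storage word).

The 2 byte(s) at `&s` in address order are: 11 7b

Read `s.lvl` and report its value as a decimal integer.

17

[0]=0x11 [1]=0x7b (big-endian) → word 0x117b
flags [15+:1] = (word>>15) & 0x1 = 0
lvl [8+:7] = (word>>8) & 0x7f = 17  ←
cnt [3+:5] = (word>>3) & 0x1f = 15
state [1+:2] = (word>>1) & 0x3 = 1
ver [0+:1] = (word>>0) & 0x1 = 1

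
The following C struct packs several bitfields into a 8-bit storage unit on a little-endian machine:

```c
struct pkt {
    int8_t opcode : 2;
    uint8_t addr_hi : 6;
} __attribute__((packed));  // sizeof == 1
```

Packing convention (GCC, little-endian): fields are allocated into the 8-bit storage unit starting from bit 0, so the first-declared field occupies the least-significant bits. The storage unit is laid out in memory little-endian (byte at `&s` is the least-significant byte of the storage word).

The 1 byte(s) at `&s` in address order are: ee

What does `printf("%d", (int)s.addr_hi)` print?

59

[0]=0xee (little-endian) → word 0xee
opcode [0+:2] = (word>>0) & 0x3 = 2
addr_hi [2+:6] = (word>>2) & 0x3f = 59  ←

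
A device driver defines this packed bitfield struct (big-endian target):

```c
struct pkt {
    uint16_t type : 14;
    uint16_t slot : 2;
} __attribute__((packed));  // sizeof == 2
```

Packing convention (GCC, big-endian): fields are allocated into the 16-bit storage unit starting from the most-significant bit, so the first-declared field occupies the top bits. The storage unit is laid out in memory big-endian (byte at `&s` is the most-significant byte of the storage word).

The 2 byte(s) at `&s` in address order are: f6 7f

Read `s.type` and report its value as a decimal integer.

[0]=0xf6 [1]=0x7f (big-endian) → word 0xf67f
type [2+:14] = (word>>2) & 0x3fff = 15775  ←
slot [0+:2] = (word>>0) & 0x3 = 3

15775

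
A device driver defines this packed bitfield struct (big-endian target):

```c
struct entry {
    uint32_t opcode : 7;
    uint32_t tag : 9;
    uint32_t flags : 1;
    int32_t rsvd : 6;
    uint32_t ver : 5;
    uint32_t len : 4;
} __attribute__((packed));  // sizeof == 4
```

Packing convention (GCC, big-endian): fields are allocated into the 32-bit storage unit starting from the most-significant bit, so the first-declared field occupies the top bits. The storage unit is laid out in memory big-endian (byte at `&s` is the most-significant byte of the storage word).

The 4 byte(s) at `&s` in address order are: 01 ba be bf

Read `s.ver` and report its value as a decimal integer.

11

[0]=0x01 [1]=0xba [2]=0xbe [3]=0xbf (big-endian) → word 0x01babebf
opcode [25+:7] = (word>>25) & 0x7f = 0
tag [16+:9] = (word>>16) & 0x1ff = 442
flags [15+:1] = (word>>15) & 0x1 = 1
rsvd [9+:6] = (word>>9) & 0x3f = 31
ver [4+:5] = (word>>4) & 0x1f = 11  ←
len [0+:4] = (word>>0) & 0xf = 15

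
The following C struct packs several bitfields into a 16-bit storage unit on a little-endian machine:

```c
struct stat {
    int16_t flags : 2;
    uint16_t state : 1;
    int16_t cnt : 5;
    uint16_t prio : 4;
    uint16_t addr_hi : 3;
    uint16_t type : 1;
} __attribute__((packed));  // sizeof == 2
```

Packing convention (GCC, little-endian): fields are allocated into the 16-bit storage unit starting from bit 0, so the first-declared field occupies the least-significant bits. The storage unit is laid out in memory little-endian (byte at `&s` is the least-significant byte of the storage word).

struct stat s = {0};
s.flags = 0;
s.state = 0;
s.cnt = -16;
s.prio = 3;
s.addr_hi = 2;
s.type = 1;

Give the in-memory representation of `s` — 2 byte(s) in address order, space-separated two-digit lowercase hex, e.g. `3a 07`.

[0+:2] flags=0 & 0x3 = 0x0; word=0x0000
[2+:1] state=0 & 0x1 = 0x0; word=0x0000
[3+:5] cnt=-16 & 0x1f = 0x10; word=0x0080
[8+:4] prio=3 & 0xf = 0x3; word=0x0380
[12+:3] addr_hi=2 & 0x7 = 0x2; word=0x2380
[15+:1] type=1 & 0x1 = 0x1; word=0xa380
word = 0xa380 → little-endian bytes:
  [0]=0x80  [1]=0xa3

80 a3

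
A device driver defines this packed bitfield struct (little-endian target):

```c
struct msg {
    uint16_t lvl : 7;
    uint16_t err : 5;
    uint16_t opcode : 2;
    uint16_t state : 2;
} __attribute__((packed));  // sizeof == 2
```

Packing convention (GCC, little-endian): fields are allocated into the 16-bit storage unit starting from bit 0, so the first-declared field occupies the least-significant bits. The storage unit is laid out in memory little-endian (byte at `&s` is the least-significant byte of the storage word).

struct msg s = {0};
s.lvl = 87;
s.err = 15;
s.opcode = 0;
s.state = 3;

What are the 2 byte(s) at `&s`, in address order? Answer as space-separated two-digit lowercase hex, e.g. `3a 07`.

d7 c7

lvl (7b) val=87 bits=0x57 at bit 0: 0x0057
err (5b) val=15 bits=0xf at bit 7: 0x07d7
opcode (2b) val=0 bits=0x0 at bit 12: 0x07d7
state (2b) val=3 bits=0x3 at bit 14: 0xc7d7
word = 0xc7d7 → little-endian bytes:
  [0]=0xd7  [1]=0xc7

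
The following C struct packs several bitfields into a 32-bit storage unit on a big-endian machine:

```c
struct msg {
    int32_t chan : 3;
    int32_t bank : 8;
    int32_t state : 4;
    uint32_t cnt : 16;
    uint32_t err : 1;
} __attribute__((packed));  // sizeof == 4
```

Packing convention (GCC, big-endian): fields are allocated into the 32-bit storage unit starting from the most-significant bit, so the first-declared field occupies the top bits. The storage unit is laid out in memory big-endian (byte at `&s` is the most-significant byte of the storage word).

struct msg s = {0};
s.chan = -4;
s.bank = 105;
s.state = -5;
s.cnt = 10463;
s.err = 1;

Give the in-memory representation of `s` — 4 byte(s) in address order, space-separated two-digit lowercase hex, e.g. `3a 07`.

8d 36 51 bf

chan:3 = -4 → 0x4 << 29 → word 0x80000000
bank:8 = 105 → 0x69 << 21 → word 0x8d200000
state:4 = -5 → 0xb << 17 → word 0x8d360000
cnt:16 = 10463 → 0x28df << 1 → word 0x8d3651be
err:1 = 1 → 0x1 << 0 → word 0x8d3651bf
word = 0x8d3651bf → big-endian bytes:
  [0]=0x8d  [1]=0x36  [2]=0x51  [3]=0xbf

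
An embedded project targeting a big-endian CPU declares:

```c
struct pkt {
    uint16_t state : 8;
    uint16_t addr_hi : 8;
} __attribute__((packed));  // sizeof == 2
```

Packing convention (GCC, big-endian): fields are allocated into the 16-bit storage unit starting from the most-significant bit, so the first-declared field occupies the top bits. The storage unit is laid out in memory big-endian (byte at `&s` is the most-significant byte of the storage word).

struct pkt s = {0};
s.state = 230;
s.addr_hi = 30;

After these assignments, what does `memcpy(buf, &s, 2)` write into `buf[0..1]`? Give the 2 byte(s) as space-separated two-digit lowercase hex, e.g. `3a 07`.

state (8b) val=230 bits=0xe6 at bit 8: 0xe600
addr_hi (8b) val=30 bits=0x1e at bit 0: 0xe61e
word = 0xe61e → big-endian bytes:
  [0]=0xe6  [1]=0x1e

e6 1e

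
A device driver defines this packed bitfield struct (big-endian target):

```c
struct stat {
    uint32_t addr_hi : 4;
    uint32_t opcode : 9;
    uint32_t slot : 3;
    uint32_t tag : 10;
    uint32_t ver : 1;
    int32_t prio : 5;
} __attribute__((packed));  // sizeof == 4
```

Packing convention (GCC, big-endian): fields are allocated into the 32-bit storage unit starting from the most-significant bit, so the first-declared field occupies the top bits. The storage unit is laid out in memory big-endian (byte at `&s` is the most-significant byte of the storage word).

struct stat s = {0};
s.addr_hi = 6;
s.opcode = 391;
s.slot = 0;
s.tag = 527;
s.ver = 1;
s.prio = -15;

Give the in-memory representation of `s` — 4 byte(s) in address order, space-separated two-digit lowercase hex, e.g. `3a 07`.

addr_hi (4b) val=6 bits=0x6 at bit 28: 0x60000000
opcode (9b) val=391 bits=0x187 at bit 19: 0x6c380000
slot (3b) val=0 bits=0x0 at bit 16: 0x6c380000
tag (10b) val=527 bits=0x20f at bit 6: 0x6c3883c0
ver (1b) val=1 bits=0x1 at bit 5: 0x6c3883e0
prio (5b) val=-15 bits=0x11 at bit 0: 0x6c3883f1
word = 0x6c3883f1 → big-endian bytes:
  [0]=0x6c  [1]=0x38  [2]=0x83  [3]=0xf1

6c 38 83 f1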